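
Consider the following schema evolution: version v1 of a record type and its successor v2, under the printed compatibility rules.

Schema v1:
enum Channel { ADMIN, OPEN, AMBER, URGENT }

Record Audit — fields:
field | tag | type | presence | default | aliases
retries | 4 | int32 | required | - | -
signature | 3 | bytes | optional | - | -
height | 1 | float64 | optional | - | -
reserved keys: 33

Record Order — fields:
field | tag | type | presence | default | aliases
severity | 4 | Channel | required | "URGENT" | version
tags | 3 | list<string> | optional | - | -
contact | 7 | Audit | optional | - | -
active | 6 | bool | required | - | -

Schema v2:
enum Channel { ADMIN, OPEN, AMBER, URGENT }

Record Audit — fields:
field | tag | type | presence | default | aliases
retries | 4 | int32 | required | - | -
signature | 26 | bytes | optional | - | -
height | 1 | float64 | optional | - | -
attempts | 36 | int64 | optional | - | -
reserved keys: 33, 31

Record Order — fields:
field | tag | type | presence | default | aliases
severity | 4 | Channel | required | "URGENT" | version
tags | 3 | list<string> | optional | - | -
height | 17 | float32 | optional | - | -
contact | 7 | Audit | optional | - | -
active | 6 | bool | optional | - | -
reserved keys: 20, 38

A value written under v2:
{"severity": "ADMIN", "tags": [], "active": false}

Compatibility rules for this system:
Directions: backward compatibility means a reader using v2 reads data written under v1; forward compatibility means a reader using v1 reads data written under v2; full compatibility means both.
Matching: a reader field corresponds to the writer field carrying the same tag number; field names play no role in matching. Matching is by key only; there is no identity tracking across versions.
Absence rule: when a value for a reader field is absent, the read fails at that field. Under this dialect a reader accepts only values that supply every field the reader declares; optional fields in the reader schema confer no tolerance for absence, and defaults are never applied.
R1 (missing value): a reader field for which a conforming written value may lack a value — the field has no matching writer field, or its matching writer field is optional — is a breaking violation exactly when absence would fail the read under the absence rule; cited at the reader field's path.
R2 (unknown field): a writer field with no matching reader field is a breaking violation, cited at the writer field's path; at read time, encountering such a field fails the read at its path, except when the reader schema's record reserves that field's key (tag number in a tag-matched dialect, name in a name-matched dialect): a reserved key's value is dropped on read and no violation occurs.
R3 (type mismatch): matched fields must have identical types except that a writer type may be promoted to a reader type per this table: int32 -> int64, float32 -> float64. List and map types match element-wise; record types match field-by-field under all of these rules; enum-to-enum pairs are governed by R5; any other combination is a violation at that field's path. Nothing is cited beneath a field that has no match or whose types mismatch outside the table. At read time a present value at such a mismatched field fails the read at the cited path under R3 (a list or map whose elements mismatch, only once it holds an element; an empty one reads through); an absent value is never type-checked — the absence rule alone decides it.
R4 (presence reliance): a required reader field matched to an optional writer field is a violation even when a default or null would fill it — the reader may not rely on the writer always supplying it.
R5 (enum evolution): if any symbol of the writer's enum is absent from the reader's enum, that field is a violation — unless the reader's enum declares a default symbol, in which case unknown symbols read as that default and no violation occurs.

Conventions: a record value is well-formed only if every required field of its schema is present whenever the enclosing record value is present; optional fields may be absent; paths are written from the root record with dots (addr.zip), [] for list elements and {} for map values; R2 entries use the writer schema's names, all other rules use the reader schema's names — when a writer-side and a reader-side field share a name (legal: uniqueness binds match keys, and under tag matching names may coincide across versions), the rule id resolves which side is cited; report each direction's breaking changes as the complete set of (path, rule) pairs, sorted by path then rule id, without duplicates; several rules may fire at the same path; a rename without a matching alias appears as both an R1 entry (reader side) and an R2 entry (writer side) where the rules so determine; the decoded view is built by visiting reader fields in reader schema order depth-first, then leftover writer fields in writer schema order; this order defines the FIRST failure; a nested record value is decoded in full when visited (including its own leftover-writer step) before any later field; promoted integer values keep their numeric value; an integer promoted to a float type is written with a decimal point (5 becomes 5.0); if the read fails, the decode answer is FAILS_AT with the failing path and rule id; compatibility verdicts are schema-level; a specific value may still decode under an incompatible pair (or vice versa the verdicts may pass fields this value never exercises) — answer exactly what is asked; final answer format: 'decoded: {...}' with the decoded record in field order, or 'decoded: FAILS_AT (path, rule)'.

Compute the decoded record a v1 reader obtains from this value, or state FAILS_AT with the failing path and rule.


decoded: FAILS_AT (contact, R1)

in Order below, arrows point writer -> reader
decoding the Order value with the v1 reader:
  severity := "ADMIN"
  tags := []
  read fails at contact under R1 (no fill)
  => FAILS_AT (contact, R1)
remaining Order differences; none change what is asked:
  field signature in record Audit: tag 3 changed to 26 -> shifts the Order verdicts, not this decode
  field active in record Order: required changed to optional -> shifts the Order verdicts, not this decode
  added field height to record Order: optional float32, tag 17 (in v2 it sits immediately before contact) -> shifts the Order verdicts, not this decode
  added field attempts to record Audit: optional int64, tag 36 (in v2 it sits last) -> shifts the Order verdicts, not this decode


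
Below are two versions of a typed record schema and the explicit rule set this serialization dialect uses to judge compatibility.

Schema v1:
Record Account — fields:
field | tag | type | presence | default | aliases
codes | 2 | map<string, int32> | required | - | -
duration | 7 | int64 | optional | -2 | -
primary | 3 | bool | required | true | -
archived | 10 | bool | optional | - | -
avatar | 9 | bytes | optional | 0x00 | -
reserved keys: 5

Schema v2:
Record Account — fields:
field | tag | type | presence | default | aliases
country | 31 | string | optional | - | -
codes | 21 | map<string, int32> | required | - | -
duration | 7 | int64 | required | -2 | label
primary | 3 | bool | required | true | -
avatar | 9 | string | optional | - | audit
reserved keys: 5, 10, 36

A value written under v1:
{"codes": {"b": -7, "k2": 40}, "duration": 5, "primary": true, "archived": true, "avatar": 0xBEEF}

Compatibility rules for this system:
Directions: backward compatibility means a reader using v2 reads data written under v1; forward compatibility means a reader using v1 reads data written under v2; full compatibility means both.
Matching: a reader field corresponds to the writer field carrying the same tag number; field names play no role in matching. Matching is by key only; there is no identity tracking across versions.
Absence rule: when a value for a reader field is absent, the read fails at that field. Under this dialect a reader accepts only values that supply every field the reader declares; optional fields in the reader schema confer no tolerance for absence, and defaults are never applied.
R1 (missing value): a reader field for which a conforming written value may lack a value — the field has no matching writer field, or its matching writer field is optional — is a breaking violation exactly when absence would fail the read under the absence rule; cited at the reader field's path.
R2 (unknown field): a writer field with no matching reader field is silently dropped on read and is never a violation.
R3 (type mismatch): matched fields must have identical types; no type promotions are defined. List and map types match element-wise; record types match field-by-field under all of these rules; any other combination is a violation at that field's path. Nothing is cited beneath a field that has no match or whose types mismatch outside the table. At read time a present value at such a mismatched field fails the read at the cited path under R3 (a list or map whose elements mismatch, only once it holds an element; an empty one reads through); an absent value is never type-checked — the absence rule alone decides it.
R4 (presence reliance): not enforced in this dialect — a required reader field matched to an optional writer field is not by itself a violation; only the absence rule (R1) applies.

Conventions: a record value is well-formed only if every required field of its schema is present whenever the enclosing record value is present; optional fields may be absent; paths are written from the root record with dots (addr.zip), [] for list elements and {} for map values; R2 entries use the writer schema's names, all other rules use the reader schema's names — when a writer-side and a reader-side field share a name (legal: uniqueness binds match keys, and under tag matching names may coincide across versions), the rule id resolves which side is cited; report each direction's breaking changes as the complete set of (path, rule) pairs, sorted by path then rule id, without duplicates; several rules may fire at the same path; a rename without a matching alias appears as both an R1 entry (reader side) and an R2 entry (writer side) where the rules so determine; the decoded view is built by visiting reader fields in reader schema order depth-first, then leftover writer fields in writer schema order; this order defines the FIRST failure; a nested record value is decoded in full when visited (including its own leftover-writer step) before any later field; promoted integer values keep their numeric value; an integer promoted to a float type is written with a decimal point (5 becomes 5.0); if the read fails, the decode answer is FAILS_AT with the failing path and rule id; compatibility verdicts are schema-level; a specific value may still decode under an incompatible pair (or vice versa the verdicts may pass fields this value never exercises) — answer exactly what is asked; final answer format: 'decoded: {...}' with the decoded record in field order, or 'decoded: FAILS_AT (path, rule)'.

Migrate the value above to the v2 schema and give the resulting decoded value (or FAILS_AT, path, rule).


the writer's type comes first in each Account pair
decode walk for Account under reader schema v2:
  read fails at country under R1 (no fill)
  => FAILS_AT (country, R1)
checking off the Account differences that do not matter here:
  removed field archived from record Account (its key 10 joins the reserved list) -> shifts the Account verdicts, not this decode
  field codes in record Account: tag 2 changed to 21 -> shifts the Account verdicts, not this decode
  field avatar in record Account: type bytes changed to string (its default is dropped) -> shifts the Account verdicts, not this decode
  field duration in record Account: optional changed to required -> shifts the Account verdicts, not this decode

decoded: FAILS_AT (country, R1)


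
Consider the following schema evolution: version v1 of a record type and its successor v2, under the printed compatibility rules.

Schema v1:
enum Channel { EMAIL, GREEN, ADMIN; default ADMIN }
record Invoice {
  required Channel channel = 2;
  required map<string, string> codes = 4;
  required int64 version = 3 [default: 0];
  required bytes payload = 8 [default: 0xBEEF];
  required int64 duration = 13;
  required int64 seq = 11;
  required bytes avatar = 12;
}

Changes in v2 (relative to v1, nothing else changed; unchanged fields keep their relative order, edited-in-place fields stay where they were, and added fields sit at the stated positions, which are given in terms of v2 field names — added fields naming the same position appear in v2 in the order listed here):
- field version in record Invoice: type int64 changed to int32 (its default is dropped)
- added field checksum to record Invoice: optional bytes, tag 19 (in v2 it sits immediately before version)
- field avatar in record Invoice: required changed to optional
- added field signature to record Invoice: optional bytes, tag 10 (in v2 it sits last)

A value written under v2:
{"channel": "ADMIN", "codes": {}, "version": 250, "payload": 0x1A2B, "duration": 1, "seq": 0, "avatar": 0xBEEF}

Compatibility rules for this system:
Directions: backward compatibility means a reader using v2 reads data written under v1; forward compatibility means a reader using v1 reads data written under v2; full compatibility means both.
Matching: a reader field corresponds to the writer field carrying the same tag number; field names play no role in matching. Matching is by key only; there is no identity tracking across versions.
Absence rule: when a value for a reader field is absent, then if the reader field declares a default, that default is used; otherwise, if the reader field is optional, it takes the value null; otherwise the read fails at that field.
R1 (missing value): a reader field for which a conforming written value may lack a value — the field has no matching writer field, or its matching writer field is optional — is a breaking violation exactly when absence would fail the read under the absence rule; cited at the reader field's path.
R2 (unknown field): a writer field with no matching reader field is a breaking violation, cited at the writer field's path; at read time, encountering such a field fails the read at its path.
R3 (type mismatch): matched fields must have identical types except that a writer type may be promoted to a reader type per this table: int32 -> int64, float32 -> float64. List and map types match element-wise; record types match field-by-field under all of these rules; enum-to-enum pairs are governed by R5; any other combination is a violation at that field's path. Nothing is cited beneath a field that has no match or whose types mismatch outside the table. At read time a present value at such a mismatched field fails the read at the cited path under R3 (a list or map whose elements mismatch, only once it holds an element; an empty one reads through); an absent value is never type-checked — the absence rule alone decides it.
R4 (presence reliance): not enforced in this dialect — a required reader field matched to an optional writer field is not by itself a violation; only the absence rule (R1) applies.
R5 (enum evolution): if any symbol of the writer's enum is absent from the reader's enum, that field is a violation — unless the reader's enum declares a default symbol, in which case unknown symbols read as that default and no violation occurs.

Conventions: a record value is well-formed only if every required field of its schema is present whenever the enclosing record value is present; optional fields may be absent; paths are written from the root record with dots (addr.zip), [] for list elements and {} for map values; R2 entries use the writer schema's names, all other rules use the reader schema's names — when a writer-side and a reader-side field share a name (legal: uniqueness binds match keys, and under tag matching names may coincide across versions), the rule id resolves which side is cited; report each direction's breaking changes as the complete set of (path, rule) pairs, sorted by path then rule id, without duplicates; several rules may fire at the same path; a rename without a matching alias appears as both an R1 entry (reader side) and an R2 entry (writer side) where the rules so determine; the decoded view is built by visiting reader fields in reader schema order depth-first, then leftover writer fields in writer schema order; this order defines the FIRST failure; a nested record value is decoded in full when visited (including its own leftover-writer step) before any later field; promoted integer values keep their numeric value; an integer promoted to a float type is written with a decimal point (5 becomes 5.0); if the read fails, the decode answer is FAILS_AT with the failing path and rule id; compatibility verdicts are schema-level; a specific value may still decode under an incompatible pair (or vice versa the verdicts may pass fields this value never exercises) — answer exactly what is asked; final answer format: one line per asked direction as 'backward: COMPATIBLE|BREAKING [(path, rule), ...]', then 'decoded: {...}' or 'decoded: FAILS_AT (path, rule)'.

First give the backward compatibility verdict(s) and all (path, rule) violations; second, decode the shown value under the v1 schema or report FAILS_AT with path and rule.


the writer's type comes first in each Invoice pair
backward on Invoice — v2 reading data written by v1:
  channel <- channel (Channel -> Channel, writer required)
  codes <- codes (map<string, string> -> map<string, string>, writer required)
  checksum: no writer match
  version <- version (int64 -> int32, writer required)
  payload <- payload (bytes -> bytes, writer required)
  duration <- duration (int64 -> int64, writer required)
  seq <- seq (int64 -> int64, writer required)
  avatar <- avatar (bytes -> bytes, writer required)
  signature: no writer match
  rule R3 violated at version
  => 1 violation(s): backward is BREAKING for Invoice
decode walk for Invoice under reader schema v1:
  channel := "ADMIN"
  codes := {}
  version := 250 (int32 -> int64)
  payload := 0x1A2B
  duration := 1
  seq := 0
  avatar := 0xBEEF
  => decoded: {"channel": "ADMIN", "codes": {}, "version": 250, "payload": 0x1A2B, "duration": 1, "seq": 0, "avatar": 0xBEEF}
diffs on Invoice not affecting the asked answer:
  added field signature to record Invoice: optional bytes, tag 10 (in v2 it sits last) -> fires only in the forward direction of Invoice, which is not asked here
  field avatar in record Invoice: required changed to optional -> fires only in the forward direction of Invoice, which is not asked here
  added field checksum to record Invoice: optional bytes, tag 19 (in v2 it sits immediately before version) -> fires only in the forward direction of Invoice, which is not asked here

backward: BREAKING [(version, R3)]; decoded: {"channel": "ADMIN", "codes": {}, "version": 250, "payload": 0x1A2B, "duration": 1, "seq": 0, "avatar": 0xBEEF}


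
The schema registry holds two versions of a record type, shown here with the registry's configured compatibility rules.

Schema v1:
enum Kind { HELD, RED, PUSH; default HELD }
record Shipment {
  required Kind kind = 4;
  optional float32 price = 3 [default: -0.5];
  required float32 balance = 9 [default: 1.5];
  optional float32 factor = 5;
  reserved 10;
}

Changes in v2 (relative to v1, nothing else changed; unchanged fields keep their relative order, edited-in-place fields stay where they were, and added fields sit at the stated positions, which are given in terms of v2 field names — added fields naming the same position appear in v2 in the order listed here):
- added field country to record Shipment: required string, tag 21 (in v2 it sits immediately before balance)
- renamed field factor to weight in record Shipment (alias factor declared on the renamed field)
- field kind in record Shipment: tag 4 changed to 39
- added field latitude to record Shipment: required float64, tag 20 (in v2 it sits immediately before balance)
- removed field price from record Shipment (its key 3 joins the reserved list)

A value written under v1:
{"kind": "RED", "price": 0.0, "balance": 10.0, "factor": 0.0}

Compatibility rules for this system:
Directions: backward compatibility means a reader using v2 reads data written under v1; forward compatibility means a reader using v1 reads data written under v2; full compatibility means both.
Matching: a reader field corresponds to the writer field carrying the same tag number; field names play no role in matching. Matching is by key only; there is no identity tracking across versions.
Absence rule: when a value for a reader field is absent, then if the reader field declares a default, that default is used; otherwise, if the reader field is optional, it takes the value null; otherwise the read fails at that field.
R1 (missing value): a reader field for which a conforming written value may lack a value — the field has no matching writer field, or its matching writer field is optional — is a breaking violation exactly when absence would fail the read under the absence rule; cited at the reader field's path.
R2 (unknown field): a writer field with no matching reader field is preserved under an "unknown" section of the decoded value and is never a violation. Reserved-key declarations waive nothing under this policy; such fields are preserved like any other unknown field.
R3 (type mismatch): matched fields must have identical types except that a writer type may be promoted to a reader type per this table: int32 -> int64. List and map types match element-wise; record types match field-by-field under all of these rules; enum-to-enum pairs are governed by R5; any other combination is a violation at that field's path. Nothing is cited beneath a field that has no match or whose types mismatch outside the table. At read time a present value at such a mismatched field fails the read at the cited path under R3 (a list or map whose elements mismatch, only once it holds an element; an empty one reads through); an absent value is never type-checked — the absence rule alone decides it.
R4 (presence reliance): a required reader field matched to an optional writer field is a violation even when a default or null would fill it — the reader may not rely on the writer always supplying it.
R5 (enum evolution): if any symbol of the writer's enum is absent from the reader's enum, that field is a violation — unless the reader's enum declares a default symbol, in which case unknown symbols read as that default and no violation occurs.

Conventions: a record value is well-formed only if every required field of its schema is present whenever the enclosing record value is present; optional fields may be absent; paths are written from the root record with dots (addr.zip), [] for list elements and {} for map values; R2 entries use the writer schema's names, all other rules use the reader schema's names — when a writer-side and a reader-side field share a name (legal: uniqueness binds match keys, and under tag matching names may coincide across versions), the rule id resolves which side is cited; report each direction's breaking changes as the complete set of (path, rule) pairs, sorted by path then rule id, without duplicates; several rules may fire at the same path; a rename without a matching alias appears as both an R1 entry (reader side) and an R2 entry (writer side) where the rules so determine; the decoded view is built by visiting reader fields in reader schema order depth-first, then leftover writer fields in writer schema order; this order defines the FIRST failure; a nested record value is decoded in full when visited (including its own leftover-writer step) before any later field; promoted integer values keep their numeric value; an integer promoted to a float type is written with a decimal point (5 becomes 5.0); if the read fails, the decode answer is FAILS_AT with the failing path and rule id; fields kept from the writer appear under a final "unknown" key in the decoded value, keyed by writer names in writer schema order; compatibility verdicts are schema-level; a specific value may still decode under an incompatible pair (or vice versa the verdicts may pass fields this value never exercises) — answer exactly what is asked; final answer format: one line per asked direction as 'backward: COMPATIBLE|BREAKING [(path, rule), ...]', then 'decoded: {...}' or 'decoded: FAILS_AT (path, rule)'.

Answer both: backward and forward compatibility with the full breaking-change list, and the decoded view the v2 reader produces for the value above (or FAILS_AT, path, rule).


each type pair in Shipment: writer, then reader
backward pass over Shipment, reader schema v2, writer schema v1:
  kind: no writer-side match
  country: no writer-side match
  latitude: no writer-side match
  writer required, float32 -> float32: reader balance maps from writer balance
  writer optional, float32 -> float32: reader weight maps from writer factor
  leftover writer field: kind
  leftover writer field: price
  violation R1 at country
  violation R1 at kind
  violation R1 at latitude
  => backward verdict for Shipment: BREAKING, 3 violation(s)
forward pass over Shipment, reader schema v1, writer schema v2:
  kind: no writer-side match
  price: no writer-side match
  writer required, float32 -> float32: reader balance maps from writer balance
  writer optional, float32 -> float32: reader factor maps from writer weight
  leftover writer field: kind
  leftover writer field: country
  leftover writer field: latitude
  violation R1 at kind
  => forward verdict for Shipment: BREAKING, 1 violation(s)
decode walk for Shipment under reader schema v2:
  read fails at kind under R1 (no fill)
  => FAILS_AT (kind, R1)

backward: BREAKING [(country, R1), (kind, R1), (latitude, R1)]; forward: BREAKING [(kind, R1)]; decoded: FAILS_AT (kind, R1)


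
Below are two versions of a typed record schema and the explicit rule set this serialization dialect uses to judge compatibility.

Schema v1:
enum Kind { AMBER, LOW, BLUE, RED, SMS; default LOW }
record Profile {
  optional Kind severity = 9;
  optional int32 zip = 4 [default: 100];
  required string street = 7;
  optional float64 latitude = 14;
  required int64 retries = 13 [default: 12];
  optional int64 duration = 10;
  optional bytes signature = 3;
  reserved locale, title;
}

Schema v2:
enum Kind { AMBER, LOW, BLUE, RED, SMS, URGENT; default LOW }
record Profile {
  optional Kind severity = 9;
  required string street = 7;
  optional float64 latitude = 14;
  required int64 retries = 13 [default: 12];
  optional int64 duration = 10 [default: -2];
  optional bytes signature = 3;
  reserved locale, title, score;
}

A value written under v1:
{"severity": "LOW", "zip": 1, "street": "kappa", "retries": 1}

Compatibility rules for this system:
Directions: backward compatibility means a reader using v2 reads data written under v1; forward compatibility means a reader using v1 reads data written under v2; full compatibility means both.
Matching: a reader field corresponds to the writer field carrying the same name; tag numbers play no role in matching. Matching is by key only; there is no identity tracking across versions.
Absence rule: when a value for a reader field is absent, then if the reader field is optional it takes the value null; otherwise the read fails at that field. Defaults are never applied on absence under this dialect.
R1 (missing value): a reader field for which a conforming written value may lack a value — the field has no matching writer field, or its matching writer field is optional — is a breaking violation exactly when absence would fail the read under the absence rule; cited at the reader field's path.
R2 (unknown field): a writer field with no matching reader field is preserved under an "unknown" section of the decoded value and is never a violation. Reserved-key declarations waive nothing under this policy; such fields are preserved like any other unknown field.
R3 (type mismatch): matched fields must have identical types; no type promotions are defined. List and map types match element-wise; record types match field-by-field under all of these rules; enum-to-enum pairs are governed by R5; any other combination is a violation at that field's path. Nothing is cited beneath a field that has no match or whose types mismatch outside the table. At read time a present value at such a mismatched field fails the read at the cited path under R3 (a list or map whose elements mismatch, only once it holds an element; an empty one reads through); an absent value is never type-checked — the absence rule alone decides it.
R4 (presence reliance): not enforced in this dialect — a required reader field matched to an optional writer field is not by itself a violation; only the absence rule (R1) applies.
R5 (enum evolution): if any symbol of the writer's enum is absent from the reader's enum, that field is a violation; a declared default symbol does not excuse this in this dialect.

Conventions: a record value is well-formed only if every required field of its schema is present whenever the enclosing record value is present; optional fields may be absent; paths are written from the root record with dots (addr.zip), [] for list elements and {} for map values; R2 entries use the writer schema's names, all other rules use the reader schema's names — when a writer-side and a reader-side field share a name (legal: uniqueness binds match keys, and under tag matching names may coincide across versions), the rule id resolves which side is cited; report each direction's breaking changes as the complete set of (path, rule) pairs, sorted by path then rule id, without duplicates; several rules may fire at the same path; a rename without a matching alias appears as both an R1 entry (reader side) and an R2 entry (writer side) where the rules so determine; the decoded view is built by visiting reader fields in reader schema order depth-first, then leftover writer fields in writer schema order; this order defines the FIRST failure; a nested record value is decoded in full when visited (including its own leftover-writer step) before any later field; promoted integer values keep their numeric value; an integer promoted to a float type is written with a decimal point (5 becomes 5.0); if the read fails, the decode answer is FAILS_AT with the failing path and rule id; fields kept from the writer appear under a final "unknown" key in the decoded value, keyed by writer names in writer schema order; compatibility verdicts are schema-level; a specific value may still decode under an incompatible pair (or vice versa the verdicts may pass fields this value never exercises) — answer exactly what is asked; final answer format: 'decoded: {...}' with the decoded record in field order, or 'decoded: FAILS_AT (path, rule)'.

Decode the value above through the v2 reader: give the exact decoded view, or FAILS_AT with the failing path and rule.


each type pair in Profile: writer, then reader
decode (reader v2):
  severity := "LOW"
  street := "kappa"
  latitude := null (absent, optional -> null)
  retries := 1
  duration := null (absent, optional -> null)
  signature := null (absent, optional -> null)
  writer zip: kept under "unknown"
  => decoded: {"severity": "LOW", "street": "kappa", "latitude": null, "retries": 1, "duration": null, "signature": null, "unknown": {"zip": 1}}
the rest of the Profile diff is inert for this question:
  field duration in record Profile: default set to -2 -> fires no rule on Profile under this dialect and leaves the result unchanged
  enum Kind (field severity in record Profile): symbol URGENT added -> changes Profile's schema-level verdicts only — the decode of this value is the same

decoded: {"severity": "LOW", "street": "kappa", "latitude": null, "retries": 1, "duration": null, "signature": null, "unknown": {"zip": 1}}


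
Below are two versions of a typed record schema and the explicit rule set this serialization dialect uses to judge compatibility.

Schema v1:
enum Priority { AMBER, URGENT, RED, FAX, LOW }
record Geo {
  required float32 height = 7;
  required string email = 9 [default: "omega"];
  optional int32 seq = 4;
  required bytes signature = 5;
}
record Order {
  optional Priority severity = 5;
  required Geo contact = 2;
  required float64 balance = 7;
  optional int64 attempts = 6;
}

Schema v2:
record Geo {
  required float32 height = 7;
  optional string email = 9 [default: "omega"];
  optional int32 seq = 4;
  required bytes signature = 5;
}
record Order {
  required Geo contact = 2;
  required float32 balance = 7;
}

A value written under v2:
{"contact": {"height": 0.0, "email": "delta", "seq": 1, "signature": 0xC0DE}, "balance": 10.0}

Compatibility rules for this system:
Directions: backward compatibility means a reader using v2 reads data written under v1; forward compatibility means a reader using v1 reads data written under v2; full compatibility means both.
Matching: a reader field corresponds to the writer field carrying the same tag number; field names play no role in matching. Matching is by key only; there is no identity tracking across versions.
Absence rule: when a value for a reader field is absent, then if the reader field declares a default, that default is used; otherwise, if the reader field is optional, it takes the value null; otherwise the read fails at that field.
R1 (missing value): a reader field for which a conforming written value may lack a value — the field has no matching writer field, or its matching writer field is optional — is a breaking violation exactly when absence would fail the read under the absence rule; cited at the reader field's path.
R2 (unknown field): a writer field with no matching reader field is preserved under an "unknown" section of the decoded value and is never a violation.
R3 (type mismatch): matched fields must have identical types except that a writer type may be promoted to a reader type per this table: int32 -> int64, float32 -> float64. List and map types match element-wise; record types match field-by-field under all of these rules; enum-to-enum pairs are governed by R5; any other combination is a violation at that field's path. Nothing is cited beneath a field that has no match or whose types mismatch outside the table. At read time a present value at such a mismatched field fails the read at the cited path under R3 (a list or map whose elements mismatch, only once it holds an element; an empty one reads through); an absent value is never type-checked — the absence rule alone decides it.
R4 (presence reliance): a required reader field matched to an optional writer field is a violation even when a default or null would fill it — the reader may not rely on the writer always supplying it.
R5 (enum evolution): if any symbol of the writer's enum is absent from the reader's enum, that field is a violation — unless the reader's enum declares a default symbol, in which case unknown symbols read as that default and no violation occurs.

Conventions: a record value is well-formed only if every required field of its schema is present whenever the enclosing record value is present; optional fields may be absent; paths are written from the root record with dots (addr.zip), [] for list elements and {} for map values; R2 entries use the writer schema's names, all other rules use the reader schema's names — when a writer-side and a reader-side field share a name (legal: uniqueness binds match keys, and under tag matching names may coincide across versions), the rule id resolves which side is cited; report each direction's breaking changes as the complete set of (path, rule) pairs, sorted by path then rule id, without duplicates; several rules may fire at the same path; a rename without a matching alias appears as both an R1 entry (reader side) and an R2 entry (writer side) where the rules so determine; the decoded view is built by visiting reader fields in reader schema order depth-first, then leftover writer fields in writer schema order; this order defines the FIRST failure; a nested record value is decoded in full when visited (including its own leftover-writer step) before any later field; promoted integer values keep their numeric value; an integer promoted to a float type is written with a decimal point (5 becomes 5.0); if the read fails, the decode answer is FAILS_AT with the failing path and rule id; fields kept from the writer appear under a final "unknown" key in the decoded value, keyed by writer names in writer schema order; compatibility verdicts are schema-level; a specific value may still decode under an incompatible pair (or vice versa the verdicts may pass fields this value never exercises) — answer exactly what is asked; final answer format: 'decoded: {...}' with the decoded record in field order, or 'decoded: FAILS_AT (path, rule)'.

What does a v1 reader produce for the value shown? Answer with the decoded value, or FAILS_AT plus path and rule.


each type pair in Order: writer, then reader
decode walk for Order under reader schema v1:
  severity := null (not supplied -> null)
  contact.height := 0.0
  contact.email := "delta"
  contact.seq := 1
  contact.signature := 0xC0DE
  balance := 10.0 (float32 -> float64)
  attempts := null (not supplied -> null)
  => decoded: {"severity": null, "contact": {"height": 0.0, "email": "delta", "seq": 1, "signature": 0xC0DE}, "balance": 10.0, "attempts": null}
ruling out the remaining Order differences:
  field email in record Geo: required changed to optional -> shifts the Order verdicts, not this decode
  field balance in record Order: type float64 changed to float32 -> shifts the Order verdicts, not this decode
  removed field attempts from record Order -> no rule fires on it and the decoded Order view is identical with or without it
  removed field severity from record Order -> no rule fires on it and the decoded Order view is identical with or without it

decoded: {"severity": null, "contact": {"height": 0.0, "email": "delta", "seq": 1, "signature": 0xC0DE}, "balance": 10.0, "attempts": null}


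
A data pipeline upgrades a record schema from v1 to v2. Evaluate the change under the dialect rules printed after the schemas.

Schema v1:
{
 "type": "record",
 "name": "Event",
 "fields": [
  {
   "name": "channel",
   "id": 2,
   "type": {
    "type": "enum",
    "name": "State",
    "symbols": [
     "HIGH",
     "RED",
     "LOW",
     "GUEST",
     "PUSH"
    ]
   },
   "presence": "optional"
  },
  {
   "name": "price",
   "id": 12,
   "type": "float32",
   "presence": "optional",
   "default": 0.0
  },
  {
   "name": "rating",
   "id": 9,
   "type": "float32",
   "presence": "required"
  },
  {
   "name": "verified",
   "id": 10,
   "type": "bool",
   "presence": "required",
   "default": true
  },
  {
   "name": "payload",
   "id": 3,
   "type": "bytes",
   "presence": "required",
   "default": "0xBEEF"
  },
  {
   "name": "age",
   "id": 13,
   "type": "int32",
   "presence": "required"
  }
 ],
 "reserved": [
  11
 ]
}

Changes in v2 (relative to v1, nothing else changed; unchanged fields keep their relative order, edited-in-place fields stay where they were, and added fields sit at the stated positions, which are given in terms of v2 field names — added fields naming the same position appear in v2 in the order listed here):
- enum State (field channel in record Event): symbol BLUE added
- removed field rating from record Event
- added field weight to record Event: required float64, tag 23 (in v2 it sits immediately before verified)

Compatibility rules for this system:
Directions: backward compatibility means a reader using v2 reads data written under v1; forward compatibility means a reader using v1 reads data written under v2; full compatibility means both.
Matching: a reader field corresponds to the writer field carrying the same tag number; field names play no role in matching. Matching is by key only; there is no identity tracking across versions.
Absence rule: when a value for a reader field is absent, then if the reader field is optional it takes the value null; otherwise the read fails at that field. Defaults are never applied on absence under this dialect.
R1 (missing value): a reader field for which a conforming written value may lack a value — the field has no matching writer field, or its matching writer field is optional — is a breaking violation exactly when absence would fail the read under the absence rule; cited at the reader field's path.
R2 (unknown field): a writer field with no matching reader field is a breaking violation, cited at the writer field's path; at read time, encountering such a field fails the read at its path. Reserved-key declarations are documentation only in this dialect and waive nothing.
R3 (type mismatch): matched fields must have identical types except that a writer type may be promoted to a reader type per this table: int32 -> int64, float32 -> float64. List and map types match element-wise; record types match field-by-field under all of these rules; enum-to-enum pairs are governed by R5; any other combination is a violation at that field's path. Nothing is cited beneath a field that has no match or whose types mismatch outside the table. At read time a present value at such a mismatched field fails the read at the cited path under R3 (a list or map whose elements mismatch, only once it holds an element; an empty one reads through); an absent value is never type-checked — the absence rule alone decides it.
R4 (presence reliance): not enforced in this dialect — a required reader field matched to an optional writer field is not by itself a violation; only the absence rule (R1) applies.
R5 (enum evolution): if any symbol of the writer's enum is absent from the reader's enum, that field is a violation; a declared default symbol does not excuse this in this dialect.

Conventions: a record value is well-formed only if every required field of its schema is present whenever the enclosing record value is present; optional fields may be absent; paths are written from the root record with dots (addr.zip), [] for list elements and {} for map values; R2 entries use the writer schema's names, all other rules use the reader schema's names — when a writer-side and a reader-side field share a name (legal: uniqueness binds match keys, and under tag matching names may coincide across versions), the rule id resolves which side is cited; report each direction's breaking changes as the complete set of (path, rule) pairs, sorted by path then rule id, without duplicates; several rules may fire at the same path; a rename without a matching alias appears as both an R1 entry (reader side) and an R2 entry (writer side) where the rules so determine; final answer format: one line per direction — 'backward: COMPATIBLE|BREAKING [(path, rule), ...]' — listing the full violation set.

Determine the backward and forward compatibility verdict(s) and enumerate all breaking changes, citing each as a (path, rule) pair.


arrows below run writer -> reader for Event
backward for Event (reader v2, writer v1):
  channel <- channel (State -> State, writer optional)
  price <- price (float32 -> float32, writer optional)
  weight: no writer-side match
  verified <- verified (bool -> bool, writer required)
  payload <- payload (bytes -> bytes, writer required)
  age <- age (int32 -> int32, writer required)
  writer field rating has no reader counterpart
  rule R2 violated at rating
  rule R1 violated at weight
  => backward: BREAKING (2)
forward for Event (reader v1, writer v2):
  channel <- channel (State -> State, writer optional)
  price <- price (float32 -> float32, writer optional)
  rating: no writer-side match
  verified <- verified (bool -> bool, writer required)
  payload <- payload (bytes -> bytes, writer required)
  age <- age (int32 -> int32, writer required)
  writer field weight has no reader counterpart
  rule R5 violated at channel
  rule R1 violated at rating
  rule R2 violated at weight
  => forward: BREAKING (3)

backward: BREAKING [(rating, R2), (weight, R1)]; forward: BREAKING [(channel, R5), (rating, R1), (weight, R2)]
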